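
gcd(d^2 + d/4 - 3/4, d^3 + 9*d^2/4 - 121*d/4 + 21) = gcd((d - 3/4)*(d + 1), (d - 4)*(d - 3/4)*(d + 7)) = d - 3/4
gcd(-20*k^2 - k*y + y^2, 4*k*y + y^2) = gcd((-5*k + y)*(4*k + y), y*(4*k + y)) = 4*k + y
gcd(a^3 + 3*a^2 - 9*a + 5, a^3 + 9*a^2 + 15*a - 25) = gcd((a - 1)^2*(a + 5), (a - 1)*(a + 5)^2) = a^2 + 4*a - 5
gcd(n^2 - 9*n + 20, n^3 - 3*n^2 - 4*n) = n - 4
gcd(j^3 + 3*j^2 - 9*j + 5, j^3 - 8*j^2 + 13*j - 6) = j^2 - 2*j + 1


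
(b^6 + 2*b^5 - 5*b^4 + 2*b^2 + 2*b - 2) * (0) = 0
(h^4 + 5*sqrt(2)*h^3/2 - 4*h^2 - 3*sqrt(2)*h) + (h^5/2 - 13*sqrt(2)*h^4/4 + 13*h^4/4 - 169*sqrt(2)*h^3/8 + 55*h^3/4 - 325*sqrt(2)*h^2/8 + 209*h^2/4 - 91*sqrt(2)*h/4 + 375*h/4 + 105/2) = h^5/2 - 13*sqrt(2)*h^4/4 + 17*h^4/4 - 149*sqrt(2)*h^3/8 + 55*h^3/4 - 325*sqrt(2)*h^2/8 + 193*h^2/4 - 103*sqrt(2)*h/4 + 375*h/4 + 105/2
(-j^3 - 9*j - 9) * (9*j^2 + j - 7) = -9*j^5 - j^4 - 74*j^3 - 90*j^2 + 54*j + 63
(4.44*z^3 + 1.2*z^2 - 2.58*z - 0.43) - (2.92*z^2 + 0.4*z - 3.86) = 4.44*z^3 - 1.72*z^2 - 2.98*z + 3.43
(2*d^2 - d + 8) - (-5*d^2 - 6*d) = 7*d^2 + 5*d + 8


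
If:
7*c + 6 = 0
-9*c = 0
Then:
No Solution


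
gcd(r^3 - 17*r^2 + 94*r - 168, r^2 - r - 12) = r - 4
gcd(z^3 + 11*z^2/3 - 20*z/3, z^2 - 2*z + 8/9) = z - 4/3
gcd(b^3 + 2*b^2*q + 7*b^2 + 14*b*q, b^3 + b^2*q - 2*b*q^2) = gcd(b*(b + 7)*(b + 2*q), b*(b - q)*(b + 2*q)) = b^2 + 2*b*q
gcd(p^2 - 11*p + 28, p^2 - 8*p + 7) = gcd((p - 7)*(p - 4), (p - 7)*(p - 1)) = p - 7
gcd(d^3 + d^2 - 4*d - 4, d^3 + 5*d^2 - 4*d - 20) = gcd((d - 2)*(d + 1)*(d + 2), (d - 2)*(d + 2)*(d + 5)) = d^2 - 4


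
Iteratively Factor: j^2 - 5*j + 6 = (j - 2)*(j - 3)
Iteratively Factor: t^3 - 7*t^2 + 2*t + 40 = (t - 5)*(t^2 - 2*t - 8) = (t - 5)*(t - 4)*(t + 2)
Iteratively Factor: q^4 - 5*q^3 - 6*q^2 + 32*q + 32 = (q - 4)*(q^3 - q^2 - 10*q - 8) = (q - 4)^2*(q^2 + 3*q + 2) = (q - 4)^2*(q + 2)*(q + 1)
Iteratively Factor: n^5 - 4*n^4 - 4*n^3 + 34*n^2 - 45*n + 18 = (n + 3)*(n^4 - 7*n^3 + 17*n^2 - 17*n + 6) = (n - 1)*(n + 3)*(n^3 - 6*n^2 + 11*n - 6) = (n - 1)^2*(n + 3)*(n^2 - 5*n + 6) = (n - 3)*(n - 1)^2*(n + 3)*(n - 2)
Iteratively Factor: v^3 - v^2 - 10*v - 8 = (v - 4)*(v^2 + 3*v + 2) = (v - 4)*(v + 1)*(v + 2)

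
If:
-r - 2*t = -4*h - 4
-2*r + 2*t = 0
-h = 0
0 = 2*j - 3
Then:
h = 0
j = 3/2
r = 4/3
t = 4/3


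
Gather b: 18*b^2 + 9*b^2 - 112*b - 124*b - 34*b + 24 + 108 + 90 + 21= 27*b^2 - 270*b + 243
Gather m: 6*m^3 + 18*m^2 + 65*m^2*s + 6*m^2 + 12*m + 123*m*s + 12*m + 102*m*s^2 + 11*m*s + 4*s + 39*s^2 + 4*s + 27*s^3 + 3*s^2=6*m^3 + m^2*(65*s + 24) + m*(102*s^2 + 134*s + 24) + 27*s^3 + 42*s^2 + 8*s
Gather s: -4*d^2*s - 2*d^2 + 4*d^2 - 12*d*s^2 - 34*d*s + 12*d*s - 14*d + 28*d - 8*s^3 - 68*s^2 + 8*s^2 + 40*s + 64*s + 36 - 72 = 2*d^2 + 14*d - 8*s^3 + s^2*(-12*d - 60) + s*(-4*d^2 - 22*d + 104) - 36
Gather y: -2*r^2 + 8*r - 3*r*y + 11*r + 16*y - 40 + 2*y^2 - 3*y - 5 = -2*r^2 + 19*r + 2*y^2 + y*(13 - 3*r) - 45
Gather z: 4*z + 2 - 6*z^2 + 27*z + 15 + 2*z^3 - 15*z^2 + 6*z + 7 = 2*z^3 - 21*z^2 + 37*z + 24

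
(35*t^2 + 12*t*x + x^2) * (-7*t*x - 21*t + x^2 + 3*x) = -245*t^3*x - 735*t^3 - 49*t^2*x^2 - 147*t^2*x + 5*t*x^3 + 15*t*x^2 + x^4 + 3*x^3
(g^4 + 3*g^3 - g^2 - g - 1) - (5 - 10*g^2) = g^4 + 3*g^3 + 9*g^2 - g - 6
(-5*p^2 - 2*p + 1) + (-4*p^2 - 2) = -9*p^2 - 2*p - 1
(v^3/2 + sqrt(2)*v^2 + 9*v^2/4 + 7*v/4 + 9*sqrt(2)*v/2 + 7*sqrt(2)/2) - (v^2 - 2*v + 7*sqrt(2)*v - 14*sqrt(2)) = v^3/2 + 5*v^2/4 + sqrt(2)*v^2 - 5*sqrt(2)*v/2 + 15*v/4 + 35*sqrt(2)/2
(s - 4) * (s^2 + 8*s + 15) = s^3 + 4*s^2 - 17*s - 60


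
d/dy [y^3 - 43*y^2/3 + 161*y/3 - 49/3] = 3*y^2 - 86*y/3 + 161/3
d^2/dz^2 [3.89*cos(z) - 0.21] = -3.89*cos(z)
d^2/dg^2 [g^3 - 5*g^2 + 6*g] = 6*g - 10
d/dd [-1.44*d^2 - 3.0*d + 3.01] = -2.88*d - 3.0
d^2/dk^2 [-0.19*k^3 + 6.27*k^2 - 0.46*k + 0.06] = 12.54 - 1.14*k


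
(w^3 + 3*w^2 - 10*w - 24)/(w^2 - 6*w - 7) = (-w^3 - 3*w^2 + 10*w + 24)/(-w^2 + 6*w + 7)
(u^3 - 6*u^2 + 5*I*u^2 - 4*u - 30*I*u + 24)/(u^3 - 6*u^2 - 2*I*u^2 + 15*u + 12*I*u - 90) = (u^2 + 5*I*u - 4)/(u^2 - 2*I*u + 15)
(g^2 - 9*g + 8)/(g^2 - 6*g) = (g^2 - 9*g + 8)/(g*(g - 6))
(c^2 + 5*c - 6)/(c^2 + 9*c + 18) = (c - 1)/(c + 3)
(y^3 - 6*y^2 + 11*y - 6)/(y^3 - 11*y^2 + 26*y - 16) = (y - 3)/(y - 8)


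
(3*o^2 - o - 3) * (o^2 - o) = 3*o^4 - 4*o^3 - 2*o^2 + 3*o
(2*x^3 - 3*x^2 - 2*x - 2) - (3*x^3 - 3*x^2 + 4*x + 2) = -x^3 - 6*x - 4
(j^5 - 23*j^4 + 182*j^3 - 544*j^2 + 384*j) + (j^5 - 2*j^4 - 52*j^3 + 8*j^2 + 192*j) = 2*j^5 - 25*j^4 + 130*j^3 - 536*j^2 + 576*j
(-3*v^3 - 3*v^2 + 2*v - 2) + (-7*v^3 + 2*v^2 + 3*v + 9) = -10*v^3 - v^2 + 5*v + 7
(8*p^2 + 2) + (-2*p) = 8*p^2 - 2*p + 2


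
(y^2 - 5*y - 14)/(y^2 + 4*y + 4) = (y - 7)/(y + 2)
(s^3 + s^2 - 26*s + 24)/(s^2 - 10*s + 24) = (s^2 + 5*s - 6)/(s - 6)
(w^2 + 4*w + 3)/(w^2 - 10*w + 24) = (w^2 + 4*w + 3)/(w^2 - 10*w + 24)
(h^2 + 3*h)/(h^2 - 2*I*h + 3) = h*(h + 3)/(h^2 - 2*I*h + 3)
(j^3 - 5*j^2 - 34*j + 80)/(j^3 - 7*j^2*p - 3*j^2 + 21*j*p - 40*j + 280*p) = (2 - j)/(-j + 7*p)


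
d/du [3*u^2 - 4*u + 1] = 6*u - 4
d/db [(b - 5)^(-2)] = -2/(b - 5)^3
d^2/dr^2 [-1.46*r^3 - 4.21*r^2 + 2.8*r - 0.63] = -8.76*r - 8.42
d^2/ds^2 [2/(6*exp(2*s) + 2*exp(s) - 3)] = 4*(4*(6*exp(s) + 1)^2*exp(s) - (12*exp(s) + 1)*(6*exp(2*s) + 2*exp(s) - 3))*exp(s)/(6*exp(2*s) + 2*exp(s) - 3)^3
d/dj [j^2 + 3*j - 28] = 2*j + 3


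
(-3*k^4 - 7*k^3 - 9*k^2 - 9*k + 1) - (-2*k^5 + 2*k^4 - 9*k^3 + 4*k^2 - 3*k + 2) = 2*k^5 - 5*k^4 + 2*k^3 - 13*k^2 - 6*k - 1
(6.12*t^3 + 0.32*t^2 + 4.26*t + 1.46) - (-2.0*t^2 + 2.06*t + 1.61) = 6.12*t^3 + 2.32*t^2 + 2.2*t - 0.15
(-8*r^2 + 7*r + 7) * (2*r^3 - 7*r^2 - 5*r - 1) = -16*r^5 + 70*r^4 + 5*r^3 - 76*r^2 - 42*r - 7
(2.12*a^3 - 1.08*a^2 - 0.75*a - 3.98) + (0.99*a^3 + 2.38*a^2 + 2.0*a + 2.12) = 3.11*a^3 + 1.3*a^2 + 1.25*a - 1.86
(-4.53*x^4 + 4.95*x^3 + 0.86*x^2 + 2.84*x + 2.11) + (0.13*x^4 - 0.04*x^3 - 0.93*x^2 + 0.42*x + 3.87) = -4.4*x^4 + 4.91*x^3 - 0.0700000000000001*x^2 + 3.26*x + 5.98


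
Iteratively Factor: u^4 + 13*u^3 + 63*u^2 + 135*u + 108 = (u + 3)*(u^3 + 10*u^2 + 33*u + 36) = (u + 3)^2*(u^2 + 7*u + 12) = (u + 3)^3*(u + 4)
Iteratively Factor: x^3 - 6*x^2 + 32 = (x - 4)*(x^2 - 2*x - 8) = (x - 4)*(x + 2)*(x - 4)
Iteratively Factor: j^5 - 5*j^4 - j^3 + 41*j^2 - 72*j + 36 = (j - 3)*(j^4 - 2*j^3 - 7*j^2 + 20*j - 12) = (j - 3)*(j + 3)*(j^3 - 5*j^2 + 8*j - 4) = (j - 3)*(j - 2)*(j + 3)*(j^2 - 3*j + 2) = (j - 3)*(j - 2)*(j - 1)*(j + 3)*(j - 2)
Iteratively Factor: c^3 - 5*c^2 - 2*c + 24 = (c - 4)*(c^2 - c - 6) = (c - 4)*(c + 2)*(c - 3)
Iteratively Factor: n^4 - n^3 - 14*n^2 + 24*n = (n - 2)*(n^3 + n^2 - 12*n) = (n - 3)*(n - 2)*(n^2 + 4*n) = n*(n - 3)*(n - 2)*(n + 4)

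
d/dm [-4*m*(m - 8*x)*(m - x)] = -12*m^2 + 72*m*x - 32*x^2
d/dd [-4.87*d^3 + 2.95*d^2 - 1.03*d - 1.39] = -14.61*d^2 + 5.9*d - 1.03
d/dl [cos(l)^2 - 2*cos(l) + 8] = 2*(1 - cos(l))*sin(l)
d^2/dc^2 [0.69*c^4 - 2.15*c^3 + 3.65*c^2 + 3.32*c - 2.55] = 8.28*c^2 - 12.9*c + 7.3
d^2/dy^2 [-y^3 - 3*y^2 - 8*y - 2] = -6*y - 6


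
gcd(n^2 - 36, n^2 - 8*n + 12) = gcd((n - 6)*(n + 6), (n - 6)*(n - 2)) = n - 6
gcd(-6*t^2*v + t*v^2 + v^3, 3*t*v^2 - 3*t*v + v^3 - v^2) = 3*t*v + v^2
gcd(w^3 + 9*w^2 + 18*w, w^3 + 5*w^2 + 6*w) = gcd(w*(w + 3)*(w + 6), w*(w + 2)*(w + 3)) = w^2 + 3*w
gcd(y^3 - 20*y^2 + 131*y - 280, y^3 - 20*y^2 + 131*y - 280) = y^3 - 20*y^2 + 131*y - 280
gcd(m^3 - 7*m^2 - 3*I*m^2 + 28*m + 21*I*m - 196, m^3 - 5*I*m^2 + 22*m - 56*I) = m^2 - 3*I*m + 28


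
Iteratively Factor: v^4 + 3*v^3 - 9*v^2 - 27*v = (v + 3)*(v^3 - 9*v) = (v + 3)^2*(v^2 - 3*v) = (v - 3)*(v + 3)^2*(v)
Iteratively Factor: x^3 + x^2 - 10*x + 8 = (x - 2)*(x^2 + 3*x - 4) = (x - 2)*(x - 1)*(x + 4)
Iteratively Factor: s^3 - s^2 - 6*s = (s - 3)*(s^2 + 2*s) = (s - 3)*(s + 2)*(s)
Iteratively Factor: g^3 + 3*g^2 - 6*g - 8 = (g + 4)*(g^2 - g - 2) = (g + 1)*(g + 4)*(g - 2)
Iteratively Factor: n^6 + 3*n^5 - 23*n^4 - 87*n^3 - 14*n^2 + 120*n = (n)*(n^5 + 3*n^4 - 23*n^3 - 87*n^2 - 14*n + 120) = n*(n + 4)*(n^4 - n^3 - 19*n^2 - 11*n + 30) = n*(n + 2)*(n + 4)*(n^3 - 3*n^2 - 13*n + 15) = n*(n + 2)*(n + 3)*(n + 4)*(n^2 - 6*n + 5) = n*(n - 1)*(n + 2)*(n + 3)*(n + 4)*(n - 5)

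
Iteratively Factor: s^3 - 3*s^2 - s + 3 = (s + 1)*(s^2 - 4*s + 3) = (s - 3)*(s + 1)*(s - 1)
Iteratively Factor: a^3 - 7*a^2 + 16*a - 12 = (a - 2)*(a^2 - 5*a + 6) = (a - 3)*(a - 2)*(a - 2)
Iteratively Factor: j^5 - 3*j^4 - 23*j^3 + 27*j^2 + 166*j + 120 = (j - 5)*(j^4 + 2*j^3 - 13*j^2 - 38*j - 24) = (j - 5)*(j + 1)*(j^3 + j^2 - 14*j - 24) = (j - 5)*(j + 1)*(j + 2)*(j^2 - j - 12) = (j - 5)*(j - 4)*(j + 1)*(j + 2)*(j + 3)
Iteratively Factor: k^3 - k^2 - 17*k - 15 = (k + 3)*(k^2 - 4*k - 5) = (k + 1)*(k + 3)*(k - 5)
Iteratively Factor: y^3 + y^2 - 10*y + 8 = (y - 2)*(y^2 + 3*y - 4) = (y - 2)*(y + 4)*(y - 1)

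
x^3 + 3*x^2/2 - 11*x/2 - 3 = (x - 2)*(x + 1/2)*(x + 3)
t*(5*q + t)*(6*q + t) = 30*q^2*t + 11*q*t^2 + t^3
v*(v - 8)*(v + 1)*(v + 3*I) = v^4 - 7*v^3 + 3*I*v^3 - 8*v^2 - 21*I*v^2 - 24*I*v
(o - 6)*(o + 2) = o^2 - 4*o - 12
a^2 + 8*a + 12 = (a + 2)*(a + 6)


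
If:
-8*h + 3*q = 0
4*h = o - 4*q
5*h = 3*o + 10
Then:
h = -10/39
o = -440/117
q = -80/117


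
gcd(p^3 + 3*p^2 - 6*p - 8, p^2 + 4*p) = p + 4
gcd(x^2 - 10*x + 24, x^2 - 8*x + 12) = x - 6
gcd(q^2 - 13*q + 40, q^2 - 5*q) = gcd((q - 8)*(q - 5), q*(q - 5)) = q - 5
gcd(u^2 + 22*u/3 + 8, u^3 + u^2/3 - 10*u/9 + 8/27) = u + 4/3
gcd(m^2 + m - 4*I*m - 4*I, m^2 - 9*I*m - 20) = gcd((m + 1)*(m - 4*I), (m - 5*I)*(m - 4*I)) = m - 4*I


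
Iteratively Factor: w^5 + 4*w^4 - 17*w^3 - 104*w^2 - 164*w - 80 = (w + 2)*(w^4 + 2*w^3 - 21*w^2 - 62*w - 40) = (w + 2)*(w + 4)*(w^3 - 2*w^2 - 13*w - 10) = (w - 5)*(w + 2)*(w + 4)*(w^2 + 3*w + 2) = (w - 5)*(w + 1)*(w + 2)*(w + 4)*(w + 2)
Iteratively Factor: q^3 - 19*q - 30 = (q + 2)*(q^2 - 2*q - 15) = (q - 5)*(q + 2)*(q + 3)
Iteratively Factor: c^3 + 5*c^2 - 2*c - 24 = (c + 4)*(c^2 + c - 6) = (c - 2)*(c + 4)*(c + 3)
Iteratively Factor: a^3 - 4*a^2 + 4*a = (a - 2)*(a^2 - 2*a) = a*(a - 2)*(a - 2)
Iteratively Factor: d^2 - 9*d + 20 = (d - 4)*(d - 5)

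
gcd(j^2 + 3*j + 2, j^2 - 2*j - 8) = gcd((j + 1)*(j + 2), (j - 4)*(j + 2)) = j + 2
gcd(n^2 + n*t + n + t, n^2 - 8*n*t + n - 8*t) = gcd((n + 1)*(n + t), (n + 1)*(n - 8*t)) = n + 1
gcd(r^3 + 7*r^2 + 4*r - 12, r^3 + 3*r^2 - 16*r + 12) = r^2 + 5*r - 6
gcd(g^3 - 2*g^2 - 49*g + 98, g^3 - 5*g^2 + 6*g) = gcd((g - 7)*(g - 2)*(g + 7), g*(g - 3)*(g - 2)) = g - 2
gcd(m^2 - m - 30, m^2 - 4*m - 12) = m - 6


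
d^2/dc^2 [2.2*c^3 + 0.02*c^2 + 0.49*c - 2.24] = 13.2*c + 0.04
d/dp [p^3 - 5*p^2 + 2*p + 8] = 3*p^2 - 10*p + 2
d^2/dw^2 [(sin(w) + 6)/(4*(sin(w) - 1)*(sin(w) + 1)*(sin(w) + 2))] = (-15*(1 - cos(w)^2)^2 - sin(w)^5 + 69*sin(w)*cos(w)^2/2 - 85*sin(w)/2 + 22*cos(w)^2 - 36)/((sin(w) + 2)^3*cos(w)^4)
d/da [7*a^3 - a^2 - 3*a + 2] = 21*a^2 - 2*a - 3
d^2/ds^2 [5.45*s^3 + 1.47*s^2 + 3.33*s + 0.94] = 32.7*s + 2.94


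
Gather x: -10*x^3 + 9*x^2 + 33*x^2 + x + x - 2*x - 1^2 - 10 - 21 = -10*x^3 + 42*x^2 - 32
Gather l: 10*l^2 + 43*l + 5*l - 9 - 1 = 10*l^2 + 48*l - 10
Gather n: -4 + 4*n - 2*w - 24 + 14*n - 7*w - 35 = 18*n - 9*w - 63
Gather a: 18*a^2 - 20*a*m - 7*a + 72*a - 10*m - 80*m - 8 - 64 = 18*a^2 + a*(65 - 20*m) - 90*m - 72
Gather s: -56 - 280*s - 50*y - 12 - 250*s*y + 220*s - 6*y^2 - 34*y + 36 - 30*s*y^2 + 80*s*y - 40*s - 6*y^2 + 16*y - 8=s*(-30*y^2 - 170*y - 100) - 12*y^2 - 68*y - 40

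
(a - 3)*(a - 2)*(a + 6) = a^3 + a^2 - 24*a + 36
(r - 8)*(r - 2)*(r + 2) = r^3 - 8*r^2 - 4*r + 32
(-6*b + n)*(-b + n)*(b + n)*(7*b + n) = 42*b^4 - b^3*n - 43*b^2*n^2 + b*n^3 + n^4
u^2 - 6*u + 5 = (u - 5)*(u - 1)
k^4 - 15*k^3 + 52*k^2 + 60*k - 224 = (k - 8)*(k - 7)*(k - 2)*(k + 2)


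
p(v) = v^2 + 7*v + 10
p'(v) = 2*v + 7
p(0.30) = 12.19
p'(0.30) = 7.60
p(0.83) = 16.50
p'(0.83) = 8.66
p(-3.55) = -2.25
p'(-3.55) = -0.10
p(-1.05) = 3.75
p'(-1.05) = 4.90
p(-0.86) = 4.72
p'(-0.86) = 5.28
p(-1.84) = 0.51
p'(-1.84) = 3.32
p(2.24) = 30.70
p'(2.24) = 11.48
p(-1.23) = 2.90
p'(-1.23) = 4.54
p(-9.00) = 28.00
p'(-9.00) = -11.00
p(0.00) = 10.00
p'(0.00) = 7.00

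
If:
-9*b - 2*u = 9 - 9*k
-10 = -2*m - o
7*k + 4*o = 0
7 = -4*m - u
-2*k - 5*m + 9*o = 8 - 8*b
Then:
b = 3741/569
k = 504/569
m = 3286/569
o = -882/569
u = -17127/569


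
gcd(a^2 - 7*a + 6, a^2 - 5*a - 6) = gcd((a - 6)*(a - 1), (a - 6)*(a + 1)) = a - 6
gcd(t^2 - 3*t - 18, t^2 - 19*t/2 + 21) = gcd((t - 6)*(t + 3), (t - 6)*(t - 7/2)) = t - 6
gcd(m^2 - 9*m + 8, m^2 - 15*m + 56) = m - 8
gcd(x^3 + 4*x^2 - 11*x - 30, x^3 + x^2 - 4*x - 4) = x + 2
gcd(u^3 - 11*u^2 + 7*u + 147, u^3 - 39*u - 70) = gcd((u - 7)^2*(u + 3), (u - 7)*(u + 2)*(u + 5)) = u - 7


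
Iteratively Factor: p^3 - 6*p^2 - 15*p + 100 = (p + 4)*(p^2 - 10*p + 25) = (p - 5)*(p + 4)*(p - 5)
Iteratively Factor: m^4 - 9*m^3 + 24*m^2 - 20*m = (m - 5)*(m^3 - 4*m^2 + 4*m) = (m - 5)*(m - 2)*(m^2 - 2*m) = (m - 5)*(m - 2)^2*(m)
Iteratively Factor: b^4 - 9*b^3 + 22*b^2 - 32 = (b - 4)*(b^3 - 5*b^2 + 2*b + 8) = (b - 4)^2*(b^2 - b - 2) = (b - 4)^2*(b - 2)*(b + 1)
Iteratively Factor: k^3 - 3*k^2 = (k)*(k^2 - 3*k) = k*(k - 3)*(k)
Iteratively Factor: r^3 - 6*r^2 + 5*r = (r - 1)*(r^2 - 5*r) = (r - 5)*(r - 1)*(r)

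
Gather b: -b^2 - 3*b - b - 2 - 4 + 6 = -b^2 - 4*b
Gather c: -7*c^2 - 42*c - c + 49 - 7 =-7*c^2 - 43*c + 42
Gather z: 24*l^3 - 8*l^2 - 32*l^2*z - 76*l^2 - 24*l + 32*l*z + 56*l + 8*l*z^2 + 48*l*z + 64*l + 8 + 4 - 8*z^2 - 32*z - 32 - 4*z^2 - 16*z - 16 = 24*l^3 - 84*l^2 + 96*l + z^2*(8*l - 12) + z*(-32*l^2 + 80*l - 48) - 36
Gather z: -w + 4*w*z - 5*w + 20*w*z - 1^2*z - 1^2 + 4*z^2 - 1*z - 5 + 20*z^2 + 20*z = -6*w + 24*z^2 + z*(24*w + 18) - 6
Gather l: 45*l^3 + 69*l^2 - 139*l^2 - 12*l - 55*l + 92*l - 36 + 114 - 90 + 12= 45*l^3 - 70*l^2 + 25*l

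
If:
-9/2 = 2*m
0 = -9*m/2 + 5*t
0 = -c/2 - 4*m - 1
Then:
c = 16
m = -9/4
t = -81/40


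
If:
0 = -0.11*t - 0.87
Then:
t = -7.91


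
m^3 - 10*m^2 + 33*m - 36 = (m - 4)*(m - 3)^2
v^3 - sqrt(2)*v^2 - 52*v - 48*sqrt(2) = (v - 6*sqrt(2))*(v + sqrt(2))*(v + 4*sqrt(2))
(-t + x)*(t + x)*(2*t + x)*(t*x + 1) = -2*t^4*x - t^3*x^2 - 2*t^3 + 2*t^2*x^3 - t^2*x + t*x^4 + 2*t*x^2 + x^3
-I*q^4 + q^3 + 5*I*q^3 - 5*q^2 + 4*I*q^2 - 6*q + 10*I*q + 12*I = (q - 6)*(q - I)*(q + 2*I)*(-I*q - I)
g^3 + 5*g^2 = g^2*(g + 5)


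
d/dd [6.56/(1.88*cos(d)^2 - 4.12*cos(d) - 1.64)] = (24.6656*cos(d) - 27.0272)*sin(d)/(-1.88*cos(d)^2 + 4.12*cos(d) + 1.64)^2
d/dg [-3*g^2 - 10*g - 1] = -6*g - 10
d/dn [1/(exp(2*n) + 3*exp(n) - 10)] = (-2*exp(n) - 3)*exp(n)/(exp(2*n) + 3*exp(n) - 10)^2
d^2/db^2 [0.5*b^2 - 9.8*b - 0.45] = 1.00000000000000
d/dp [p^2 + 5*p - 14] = 2*p + 5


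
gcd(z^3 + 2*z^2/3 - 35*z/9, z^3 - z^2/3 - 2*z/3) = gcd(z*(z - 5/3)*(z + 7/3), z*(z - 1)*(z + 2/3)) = z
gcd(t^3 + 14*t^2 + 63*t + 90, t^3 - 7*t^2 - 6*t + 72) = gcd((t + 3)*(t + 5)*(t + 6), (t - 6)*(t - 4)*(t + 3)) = t + 3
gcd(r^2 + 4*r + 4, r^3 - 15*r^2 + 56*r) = 1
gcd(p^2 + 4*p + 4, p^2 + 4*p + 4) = p^2 + 4*p + 4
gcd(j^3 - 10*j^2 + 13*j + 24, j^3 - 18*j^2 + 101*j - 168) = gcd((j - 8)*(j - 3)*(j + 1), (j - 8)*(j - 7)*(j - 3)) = j^2 - 11*j + 24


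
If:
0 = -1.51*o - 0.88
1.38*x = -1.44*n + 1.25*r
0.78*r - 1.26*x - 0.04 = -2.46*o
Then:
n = 0.443910256410256*x + 1.64000443387861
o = -0.58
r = 1.61538461538462*x + 1.88928510782815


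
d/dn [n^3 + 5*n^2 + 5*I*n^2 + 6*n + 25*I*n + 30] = 3*n^2 + 10*n*(1 + I) + 6 + 25*I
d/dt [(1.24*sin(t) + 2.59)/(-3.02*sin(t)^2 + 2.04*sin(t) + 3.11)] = (3.7448*sin(t)^2 + 15.6436*sin(t) - 1.4272)*cos(t)/(9.1204*sin(t)^4 - 12.3216*sin(t)^3 - 14.6228*sin(t)^2 + 12.6888*sin(t) + 9.6721)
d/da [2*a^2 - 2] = 4*a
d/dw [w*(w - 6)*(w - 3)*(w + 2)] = 4*w^3 - 21*w^2 + 36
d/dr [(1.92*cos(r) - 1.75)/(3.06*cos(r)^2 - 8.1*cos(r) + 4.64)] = (5.8752*cos(r)^2 - 10.71*cos(r) + 5.2662)*sin(r)/(9.3636*cos(r)^4 - 49.572*cos(r)^3 + 94.0068*cos(r)^2 - 75.168*cos(r) + 21.5296)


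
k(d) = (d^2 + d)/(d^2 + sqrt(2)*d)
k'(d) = (-2*d - sqrt(2))*(d^2 + d)/(d^2 + sqrt(2)*d)^2 + (2*d + 1)/(d^2 + sqrt(2)*d)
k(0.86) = 0.82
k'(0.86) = 0.08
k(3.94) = 0.92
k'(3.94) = 0.01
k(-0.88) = 0.22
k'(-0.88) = 1.45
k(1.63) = 0.86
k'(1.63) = 0.04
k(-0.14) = 0.67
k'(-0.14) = 0.26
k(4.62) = 0.93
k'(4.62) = 0.01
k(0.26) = 0.75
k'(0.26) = 0.15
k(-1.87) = 1.91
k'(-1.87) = 1.99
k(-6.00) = 1.09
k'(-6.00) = 0.02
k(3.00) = 0.91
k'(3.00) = 0.02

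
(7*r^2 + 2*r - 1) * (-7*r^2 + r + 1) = -49*r^4 - 7*r^3 + 16*r^2 + r - 1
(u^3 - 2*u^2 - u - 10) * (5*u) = 5*u^4 - 10*u^3 - 5*u^2 - 50*u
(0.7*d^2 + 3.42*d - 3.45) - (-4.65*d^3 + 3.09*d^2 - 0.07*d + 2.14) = 4.65*d^3 - 2.39*d^2 + 3.49*d - 5.59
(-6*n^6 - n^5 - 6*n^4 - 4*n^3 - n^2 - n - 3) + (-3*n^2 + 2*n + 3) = -6*n^6 - n^5 - 6*n^4 - 4*n^3 - 4*n^2 + n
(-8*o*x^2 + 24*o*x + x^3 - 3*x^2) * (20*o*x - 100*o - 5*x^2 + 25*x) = -160*o^2*x^3 + 1280*o^2*x^2 - 2400*o^2*x + 60*o*x^4 - 480*o*x^3 + 900*o*x^2 - 5*x^5 + 40*x^4 - 75*x^3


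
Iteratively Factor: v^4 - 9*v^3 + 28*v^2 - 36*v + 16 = (v - 4)*(v^3 - 5*v^2 + 8*v - 4) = (v - 4)*(v - 1)*(v^2 - 4*v + 4) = (v - 4)*(v - 2)*(v - 1)*(v - 2)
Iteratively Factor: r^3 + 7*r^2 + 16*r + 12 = (r + 2)*(r^2 + 5*r + 6) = (r + 2)*(r + 3)*(r + 2)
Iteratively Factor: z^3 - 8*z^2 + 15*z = (z)*(z^2 - 8*z + 15) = z*(z - 5)*(z - 3)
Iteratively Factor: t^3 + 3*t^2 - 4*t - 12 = (t + 2)*(t^2 + t - 6) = (t - 2)*(t + 2)*(t + 3)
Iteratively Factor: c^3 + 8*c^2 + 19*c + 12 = (c + 1)*(c^2 + 7*c + 12) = (c + 1)*(c + 3)*(c + 4)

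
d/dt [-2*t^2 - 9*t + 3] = -4*t - 9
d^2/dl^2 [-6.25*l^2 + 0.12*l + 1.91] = -12.5000000000000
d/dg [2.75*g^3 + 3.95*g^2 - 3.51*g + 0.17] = 8.25*g^2 + 7.9*g - 3.51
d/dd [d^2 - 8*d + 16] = 2*d - 8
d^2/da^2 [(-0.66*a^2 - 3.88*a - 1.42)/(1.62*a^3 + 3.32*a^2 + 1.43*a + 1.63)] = (-3.464208*a^6 - 61.0960319999999*a^5 - 160.755192*a^4 - 159.08828*a^3 + 30.727992*a^2 + 108.030408*a + 24.142104)/(4.251528*a^9 + 26.139024*a^8 + 64.82754*a^7 + 95.574356*a^6 + 109.825062*a^5 + 96.923088*a^4 + 62.268269*a^3 + 36.462285*a^2 + 11.398101*a + 4.330747)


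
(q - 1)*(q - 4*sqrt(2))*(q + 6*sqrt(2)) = q^3 - q^2 + 2*sqrt(2)*q^2 - 48*q - 2*sqrt(2)*q + 48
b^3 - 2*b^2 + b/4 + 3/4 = (b - 3/2)*(b - 1)*(b + 1/2)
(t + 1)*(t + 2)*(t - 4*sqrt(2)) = t^3 - 4*sqrt(2)*t^2 + 3*t^2 - 12*sqrt(2)*t + 2*t - 8*sqrt(2)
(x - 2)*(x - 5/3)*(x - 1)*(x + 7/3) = x^4 - 7*x^3/3 - 35*x^2/9 + 13*x - 70/9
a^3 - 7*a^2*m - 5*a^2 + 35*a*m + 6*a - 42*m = (a - 3)*(a - 2)*(a - 7*m)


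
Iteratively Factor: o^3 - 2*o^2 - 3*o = (o - 3)*(o^2 + o) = o*(o - 3)*(o + 1)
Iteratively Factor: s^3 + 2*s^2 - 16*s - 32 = (s + 4)*(s^2 - 2*s - 8) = (s - 4)*(s + 4)*(s + 2)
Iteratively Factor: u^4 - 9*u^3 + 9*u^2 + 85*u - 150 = (u - 5)*(u^3 - 4*u^2 - 11*u + 30) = (u - 5)^2*(u^2 + u - 6) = (u - 5)^2*(u - 2)*(u + 3)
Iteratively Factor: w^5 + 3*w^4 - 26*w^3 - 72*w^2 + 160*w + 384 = (w - 4)*(w^4 + 7*w^3 + 2*w^2 - 64*w - 96) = (w - 4)*(w + 2)*(w^3 + 5*w^2 - 8*w - 48) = (w - 4)*(w - 3)*(w + 2)*(w^2 + 8*w + 16) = (w - 4)*(w - 3)*(w + 2)*(w + 4)*(w + 4)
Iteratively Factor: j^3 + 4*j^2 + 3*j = (j + 1)*(j^2 + 3*j) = (j + 1)*(j + 3)*(j)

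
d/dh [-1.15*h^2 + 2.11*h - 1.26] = 2.11 - 2.3*h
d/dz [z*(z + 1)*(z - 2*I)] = 3*z^2 + z*(2 - 4*I) - 2*I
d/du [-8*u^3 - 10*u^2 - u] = -24*u^2 - 20*u - 1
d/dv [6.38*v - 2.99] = 6.38000000000000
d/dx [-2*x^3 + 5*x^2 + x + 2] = -6*x^2 + 10*x + 1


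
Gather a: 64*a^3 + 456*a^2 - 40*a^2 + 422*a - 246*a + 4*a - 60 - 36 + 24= 64*a^3 + 416*a^2 + 180*a - 72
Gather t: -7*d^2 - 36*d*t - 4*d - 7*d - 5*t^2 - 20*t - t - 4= -7*d^2 - 11*d - 5*t^2 + t*(-36*d - 21) - 4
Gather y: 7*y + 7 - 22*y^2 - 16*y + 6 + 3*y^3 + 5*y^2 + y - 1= 3*y^3 - 17*y^2 - 8*y + 12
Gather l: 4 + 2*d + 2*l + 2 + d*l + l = 2*d + l*(d + 3) + 6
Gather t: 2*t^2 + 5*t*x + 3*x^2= 2*t^2 + 5*t*x + 3*x^2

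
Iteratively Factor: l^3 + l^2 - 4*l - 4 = (l - 2)*(l^2 + 3*l + 2) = (l - 2)*(l + 2)*(l + 1)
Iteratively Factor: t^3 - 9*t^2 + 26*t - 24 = (t - 2)*(t^2 - 7*t + 12) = (t - 3)*(t - 2)*(t - 4)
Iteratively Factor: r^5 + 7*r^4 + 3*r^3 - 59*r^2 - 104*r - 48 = (r + 1)*(r^4 + 6*r^3 - 3*r^2 - 56*r - 48) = (r + 1)*(r + 4)*(r^3 + 2*r^2 - 11*r - 12) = (r + 1)^2*(r + 4)*(r^2 + r - 12) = (r + 1)^2*(r + 4)^2*(r - 3)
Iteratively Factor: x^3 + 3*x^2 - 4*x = (x - 1)*(x^2 + 4*x) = (x - 1)*(x + 4)*(x)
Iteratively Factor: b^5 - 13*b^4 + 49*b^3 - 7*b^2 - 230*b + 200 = (b + 2)*(b^4 - 15*b^3 + 79*b^2 - 165*b + 100) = (b - 4)*(b + 2)*(b^3 - 11*b^2 + 35*b - 25) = (b - 4)*(b - 1)*(b + 2)*(b^2 - 10*b + 25) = (b - 5)*(b - 4)*(b - 1)*(b + 2)*(b - 5)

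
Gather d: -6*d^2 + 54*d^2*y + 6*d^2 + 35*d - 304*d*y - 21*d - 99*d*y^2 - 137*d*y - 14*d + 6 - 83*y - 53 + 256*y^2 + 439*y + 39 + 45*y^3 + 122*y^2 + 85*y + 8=54*d^2*y + d*(-99*y^2 - 441*y) + 45*y^3 + 378*y^2 + 441*y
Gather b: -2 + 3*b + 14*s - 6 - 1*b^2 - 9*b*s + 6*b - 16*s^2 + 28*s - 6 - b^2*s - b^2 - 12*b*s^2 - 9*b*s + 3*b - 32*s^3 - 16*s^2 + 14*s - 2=b^2*(-s - 2) + b*(-12*s^2 - 18*s + 12) - 32*s^3 - 32*s^2 + 56*s - 16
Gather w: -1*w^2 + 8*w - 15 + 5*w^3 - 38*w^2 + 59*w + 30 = 5*w^3 - 39*w^2 + 67*w + 15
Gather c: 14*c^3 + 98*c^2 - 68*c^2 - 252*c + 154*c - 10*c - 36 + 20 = 14*c^3 + 30*c^2 - 108*c - 16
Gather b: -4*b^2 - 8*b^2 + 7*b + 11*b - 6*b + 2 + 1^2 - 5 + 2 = -12*b^2 + 12*b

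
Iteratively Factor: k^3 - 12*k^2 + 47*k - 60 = (k - 4)*(k^2 - 8*k + 15) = (k - 5)*(k - 4)*(k - 3)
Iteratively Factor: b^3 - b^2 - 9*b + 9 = (b - 1)*(b^2 - 9) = (b - 3)*(b - 1)*(b + 3)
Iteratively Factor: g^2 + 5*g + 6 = (g + 3)*(g + 2)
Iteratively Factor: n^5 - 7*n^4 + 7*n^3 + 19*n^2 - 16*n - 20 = (n - 2)*(n^4 - 5*n^3 - 3*n^2 + 13*n + 10) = (n - 2)*(n + 1)*(n^3 - 6*n^2 + 3*n + 10) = (n - 2)^2*(n + 1)*(n^2 - 4*n - 5) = (n - 2)^2*(n + 1)^2*(n - 5)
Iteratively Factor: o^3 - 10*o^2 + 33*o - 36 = (o - 3)*(o^2 - 7*o + 12) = (o - 3)^2*(o - 4)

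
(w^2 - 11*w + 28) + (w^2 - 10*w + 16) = 2*w^2 - 21*w + 44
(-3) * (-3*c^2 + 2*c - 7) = 9*c^2 - 6*c + 21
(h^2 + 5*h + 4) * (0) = 0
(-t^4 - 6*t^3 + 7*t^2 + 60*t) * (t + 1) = -t^5 - 7*t^4 + t^3 + 67*t^2 + 60*t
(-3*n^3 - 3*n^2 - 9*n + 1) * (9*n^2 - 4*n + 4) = -27*n^5 - 15*n^4 - 81*n^3 + 33*n^2 - 40*n + 4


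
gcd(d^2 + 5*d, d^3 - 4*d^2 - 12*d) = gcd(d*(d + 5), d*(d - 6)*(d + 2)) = d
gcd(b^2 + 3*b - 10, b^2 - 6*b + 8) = b - 2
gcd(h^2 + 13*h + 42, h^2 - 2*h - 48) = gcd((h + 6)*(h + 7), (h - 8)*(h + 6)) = h + 6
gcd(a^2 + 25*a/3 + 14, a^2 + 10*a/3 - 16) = a + 6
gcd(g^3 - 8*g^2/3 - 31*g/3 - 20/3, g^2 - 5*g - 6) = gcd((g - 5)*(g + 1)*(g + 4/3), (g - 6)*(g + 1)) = g + 1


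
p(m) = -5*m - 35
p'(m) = -5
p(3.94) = -54.70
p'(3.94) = -5.00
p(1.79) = -43.95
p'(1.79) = -5.00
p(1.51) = -42.55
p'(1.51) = -5.00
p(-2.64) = -21.80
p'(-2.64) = -5.00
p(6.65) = -68.25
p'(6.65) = -5.00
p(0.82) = -39.10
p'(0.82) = -5.00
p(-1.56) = -27.20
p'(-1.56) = -5.00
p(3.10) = -50.50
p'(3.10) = -5.00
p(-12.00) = 25.00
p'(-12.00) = -5.00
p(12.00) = -95.00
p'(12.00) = -5.00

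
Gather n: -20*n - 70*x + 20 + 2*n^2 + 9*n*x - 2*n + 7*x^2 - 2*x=2*n^2 + n*(9*x - 22) + 7*x^2 - 72*x + 20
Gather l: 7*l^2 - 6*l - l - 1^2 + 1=7*l^2 - 7*l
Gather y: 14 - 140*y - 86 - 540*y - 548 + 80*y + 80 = -600*y - 540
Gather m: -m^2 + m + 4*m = -m^2 + 5*m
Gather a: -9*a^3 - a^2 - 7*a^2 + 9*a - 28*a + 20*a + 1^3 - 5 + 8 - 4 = -9*a^3 - 8*a^2 + a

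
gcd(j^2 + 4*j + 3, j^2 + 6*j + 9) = j + 3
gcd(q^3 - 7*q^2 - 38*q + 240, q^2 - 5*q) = q - 5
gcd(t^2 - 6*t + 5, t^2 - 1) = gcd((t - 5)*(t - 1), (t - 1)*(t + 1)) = t - 1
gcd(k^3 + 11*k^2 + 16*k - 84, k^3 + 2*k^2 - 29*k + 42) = k^2 + 5*k - 14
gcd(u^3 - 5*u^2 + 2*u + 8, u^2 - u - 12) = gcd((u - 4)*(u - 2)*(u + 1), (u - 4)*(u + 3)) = u - 4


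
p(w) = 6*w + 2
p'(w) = 6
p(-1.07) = -4.42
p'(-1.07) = 6.00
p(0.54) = 5.24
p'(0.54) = 6.00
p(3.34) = 22.04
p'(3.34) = 6.00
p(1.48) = 10.88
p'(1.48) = 6.00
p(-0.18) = 0.92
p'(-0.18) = 6.00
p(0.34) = 4.04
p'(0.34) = 6.00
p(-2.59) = -13.54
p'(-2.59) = 6.00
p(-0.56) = -1.36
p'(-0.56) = 6.00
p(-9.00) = -52.00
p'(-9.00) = 6.00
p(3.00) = 20.00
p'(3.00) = 6.00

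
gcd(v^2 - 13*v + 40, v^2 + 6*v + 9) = 1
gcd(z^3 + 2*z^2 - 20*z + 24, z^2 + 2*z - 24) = z + 6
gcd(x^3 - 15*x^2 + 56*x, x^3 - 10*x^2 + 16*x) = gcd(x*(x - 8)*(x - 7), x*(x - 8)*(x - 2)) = x^2 - 8*x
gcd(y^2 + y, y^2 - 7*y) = y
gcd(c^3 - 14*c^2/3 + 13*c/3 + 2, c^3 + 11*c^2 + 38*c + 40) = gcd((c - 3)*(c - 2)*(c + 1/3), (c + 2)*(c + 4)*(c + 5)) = 1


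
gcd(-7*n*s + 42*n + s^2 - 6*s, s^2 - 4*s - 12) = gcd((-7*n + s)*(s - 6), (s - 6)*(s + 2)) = s - 6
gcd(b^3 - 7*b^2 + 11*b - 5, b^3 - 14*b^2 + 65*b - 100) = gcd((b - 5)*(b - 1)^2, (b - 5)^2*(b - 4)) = b - 5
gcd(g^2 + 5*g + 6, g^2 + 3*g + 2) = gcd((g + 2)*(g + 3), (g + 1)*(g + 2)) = g + 2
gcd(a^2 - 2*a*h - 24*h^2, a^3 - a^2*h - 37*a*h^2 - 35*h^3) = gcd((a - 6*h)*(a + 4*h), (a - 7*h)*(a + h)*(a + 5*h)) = 1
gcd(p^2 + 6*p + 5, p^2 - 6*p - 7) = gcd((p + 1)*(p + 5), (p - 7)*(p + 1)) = p + 1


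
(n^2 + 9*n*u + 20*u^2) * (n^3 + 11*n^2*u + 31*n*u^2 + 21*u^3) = n^5 + 20*n^4*u + 150*n^3*u^2 + 520*n^2*u^3 + 809*n*u^4 + 420*u^5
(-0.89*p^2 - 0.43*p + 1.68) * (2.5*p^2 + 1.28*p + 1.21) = -2.225*p^4 - 2.2142*p^3 + 2.5727*p^2 + 1.6301*p + 2.0328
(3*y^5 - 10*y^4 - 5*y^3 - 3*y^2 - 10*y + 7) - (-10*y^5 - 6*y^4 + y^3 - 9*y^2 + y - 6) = 13*y^5 - 4*y^4 - 6*y^3 + 6*y^2 - 11*y + 13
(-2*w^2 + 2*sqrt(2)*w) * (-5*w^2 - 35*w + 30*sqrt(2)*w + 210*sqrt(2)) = 10*w^4 - 70*sqrt(2)*w^3 + 70*w^3 - 490*sqrt(2)*w^2 + 120*w^2 + 840*w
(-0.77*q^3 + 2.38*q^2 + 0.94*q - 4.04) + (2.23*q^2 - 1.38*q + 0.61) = -0.77*q^3 + 4.61*q^2 - 0.44*q - 3.43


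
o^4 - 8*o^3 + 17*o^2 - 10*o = o*(o - 5)*(o - 2)*(o - 1)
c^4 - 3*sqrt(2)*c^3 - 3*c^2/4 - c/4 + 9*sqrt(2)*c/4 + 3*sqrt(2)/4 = (c - 1)*(c + 1/2)^2*(c - 3*sqrt(2))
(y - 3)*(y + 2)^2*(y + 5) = y^4 + 6*y^3 - 3*y^2 - 52*y - 60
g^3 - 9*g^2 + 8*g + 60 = (g - 6)*(g - 5)*(g + 2)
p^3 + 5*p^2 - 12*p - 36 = (p - 3)*(p + 2)*(p + 6)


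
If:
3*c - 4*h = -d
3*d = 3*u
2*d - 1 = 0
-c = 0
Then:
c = 0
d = 1/2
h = 1/8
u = 1/2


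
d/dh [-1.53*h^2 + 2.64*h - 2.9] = 2.64 - 3.06*h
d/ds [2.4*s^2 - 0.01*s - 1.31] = 4.8*s - 0.01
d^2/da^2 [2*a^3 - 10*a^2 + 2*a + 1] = 12*a - 20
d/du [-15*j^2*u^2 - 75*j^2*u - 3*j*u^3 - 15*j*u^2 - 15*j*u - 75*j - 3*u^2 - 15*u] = -30*j^2*u - 75*j^2 - 9*j*u^2 - 30*j*u - 15*j - 6*u - 15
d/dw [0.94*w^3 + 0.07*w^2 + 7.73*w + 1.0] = 2.82*w^2 + 0.14*w + 7.73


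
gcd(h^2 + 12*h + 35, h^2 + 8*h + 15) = h + 5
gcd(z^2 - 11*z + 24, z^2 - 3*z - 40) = z - 8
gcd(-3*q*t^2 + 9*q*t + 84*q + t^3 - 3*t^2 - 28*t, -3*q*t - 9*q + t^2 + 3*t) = 3*q - t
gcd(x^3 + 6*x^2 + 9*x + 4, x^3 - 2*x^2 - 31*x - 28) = x^2 + 5*x + 4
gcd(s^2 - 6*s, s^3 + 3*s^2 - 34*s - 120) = s - 6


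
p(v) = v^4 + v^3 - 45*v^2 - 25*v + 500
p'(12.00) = 6239.00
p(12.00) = 16184.00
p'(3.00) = -160.00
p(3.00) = 128.00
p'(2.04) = -162.16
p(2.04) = 287.54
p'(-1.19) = 79.61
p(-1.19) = 466.35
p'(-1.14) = 75.57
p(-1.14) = 470.23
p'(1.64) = -146.89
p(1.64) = 349.61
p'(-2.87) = 163.45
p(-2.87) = 245.30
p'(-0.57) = 26.53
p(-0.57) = 499.55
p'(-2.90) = 163.67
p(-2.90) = 240.39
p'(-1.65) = 113.70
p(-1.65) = 421.66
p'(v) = 4*v^3 + 3*v^2 - 90*v - 25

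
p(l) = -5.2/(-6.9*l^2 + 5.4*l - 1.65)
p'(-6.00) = 0.01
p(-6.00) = 0.02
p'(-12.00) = 0.00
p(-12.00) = 0.00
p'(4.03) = -0.03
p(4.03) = 0.06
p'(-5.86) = 0.01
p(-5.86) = 0.02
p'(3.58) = -0.05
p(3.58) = 0.07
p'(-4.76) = 0.01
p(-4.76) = 0.03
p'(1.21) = -2.16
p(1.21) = 1.00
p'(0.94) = -5.52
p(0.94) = 1.95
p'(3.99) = -0.03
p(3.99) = 0.06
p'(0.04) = 12.07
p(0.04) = 3.60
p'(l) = -5.2*(13.8*l - 5.4)/(-6.9*l^2 + 5.4*l - 1.65)^2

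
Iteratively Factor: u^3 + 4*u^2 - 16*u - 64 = (u + 4)*(u^2 - 16) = (u - 4)*(u + 4)*(u + 4)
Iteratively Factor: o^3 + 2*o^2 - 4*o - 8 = (o + 2)*(o^2 - 4) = (o - 2)*(o + 2)*(o + 2)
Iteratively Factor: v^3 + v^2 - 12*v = (v - 3)*(v^2 + 4*v) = (v - 3)*(v + 4)*(v)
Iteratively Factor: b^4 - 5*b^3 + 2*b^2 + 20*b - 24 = (b - 2)*(b^3 - 3*b^2 - 4*b + 12) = (b - 3)*(b - 2)*(b^2 - 4) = (b - 3)*(b - 2)*(b + 2)*(b - 2)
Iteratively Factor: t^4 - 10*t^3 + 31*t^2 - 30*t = (t - 2)*(t^3 - 8*t^2 + 15*t) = (t - 5)*(t - 2)*(t^2 - 3*t) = t*(t - 5)*(t - 2)*(t - 3)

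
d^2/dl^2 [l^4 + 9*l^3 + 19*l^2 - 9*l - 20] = 12*l^2 + 54*l + 38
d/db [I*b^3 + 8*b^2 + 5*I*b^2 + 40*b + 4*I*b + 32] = 3*I*b^2 + b*(16 + 10*I) + 40 + 4*I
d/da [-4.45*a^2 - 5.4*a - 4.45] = -8.9*a - 5.4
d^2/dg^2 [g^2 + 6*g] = 2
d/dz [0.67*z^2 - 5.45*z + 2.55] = 1.34*z - 5.45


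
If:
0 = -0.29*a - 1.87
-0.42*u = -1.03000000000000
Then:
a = -6.45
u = 2.45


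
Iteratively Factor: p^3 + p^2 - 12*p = (p + 4)*(p^2 - 3*p) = (p - 3)*(p + 4)*(p)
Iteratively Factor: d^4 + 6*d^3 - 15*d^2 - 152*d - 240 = (d + 4)*(d^3 + 2*d^2 - 23*d - 60) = (d - 5)*(d + 4)*(d^2 + 7*d + 12) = (d - 5)*(d + 3)*(d + 4)*(d + 4)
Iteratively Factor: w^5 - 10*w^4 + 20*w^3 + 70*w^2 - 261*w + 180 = (w + 3)*(w^4 - 13*w^3 + 59*w^2 - 107*w + 60) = (w - 5)*(w + 3)*(w^3 - 8*w^2 + 19*w - 12) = (w - 5)*(w - 4)*(w + 3)*(w^2 - 4*w + 3) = (w - 5)*(w - 4)*(w - 1)*(w + 3)*(w - 3)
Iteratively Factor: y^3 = (y)*(y^2) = y^2*(y)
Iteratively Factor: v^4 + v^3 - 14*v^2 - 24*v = (v + 2)*(v^3 - v^2 - 12*v) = (v + 2)*(v + 3)*(v^2 - 4*v) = (v - 4)*(v + 2)*(v + 3)*(v)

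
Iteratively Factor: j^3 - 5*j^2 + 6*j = (j - 3)*(j^2 - 2*j) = (j - 3)*(j - 2)*(j)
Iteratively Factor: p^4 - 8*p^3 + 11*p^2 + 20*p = (p - 4)*(p^3 - 4*p^2 - 5*p) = p*(p - 4)*(p^2 - 4*p - 5) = p*(p - 4)*(p + 1)*(p - 5)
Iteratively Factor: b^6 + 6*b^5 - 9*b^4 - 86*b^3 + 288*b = (b + 4)*(b^5 + 2*b^4 - 17*b^3 - 18*b^2 + 72*b) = (b + 4)^2*(b^4 - 2*b^3 - 9*b^2 + 18*b) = b*(b + 4)^2*(b^3 - 2*b^2 - 9*b + 18) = b*(b - 3)*(b + 4)^2*(b^2 + b - 6) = b*(b - 3)*(b - 2)*(b + 4)^2*(b + 3)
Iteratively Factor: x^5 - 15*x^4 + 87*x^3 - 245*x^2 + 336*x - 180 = (x - 3)*(x^4 - 12*x^3 + 51*x^2 - 92*x + 60) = (x - 3)^2*(x^3 - 9*x^2 + 24*x - 20) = (x - 3)^2*(x - 2)*(x^2 - 7*x + 10) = (x - 3)^2*(x - 2)^2*(x - 5)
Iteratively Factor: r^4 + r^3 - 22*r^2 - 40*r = (r + 2)*(r^3 - r^2 - 20*r) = (r + 2)*(r + 4)*(r^2 - 5*r) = r*(r + 2)*(r + 4)*(r - 5)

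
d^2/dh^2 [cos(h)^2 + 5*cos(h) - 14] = -5*cos(h) - 2*cos(2*h)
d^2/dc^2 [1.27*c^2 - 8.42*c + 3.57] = 2.54000000000000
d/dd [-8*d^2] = -16*d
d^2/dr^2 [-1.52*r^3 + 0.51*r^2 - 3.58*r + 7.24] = 1.02 - 9.12*r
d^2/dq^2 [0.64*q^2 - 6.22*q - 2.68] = 1.28000000000000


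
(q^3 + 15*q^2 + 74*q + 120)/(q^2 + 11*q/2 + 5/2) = 2*(q^2 + 10*q + 24)/(2*q + 1)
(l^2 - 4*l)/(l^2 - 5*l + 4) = l/(l - 1)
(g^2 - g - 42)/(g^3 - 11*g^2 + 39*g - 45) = (g^2 - g - 42)/(g^3 - 11*g^2 + 39*g - 45)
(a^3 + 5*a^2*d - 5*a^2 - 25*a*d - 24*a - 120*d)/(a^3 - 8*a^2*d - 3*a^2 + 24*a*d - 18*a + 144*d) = (a^2 + 5*a*d - 8*a - 40*d)/(a^2 - 8*a*d - 6*a + 48*d)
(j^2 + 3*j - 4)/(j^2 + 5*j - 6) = (j + 4)/(j + 6)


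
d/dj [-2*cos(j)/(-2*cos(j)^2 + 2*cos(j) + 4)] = (cos(j)^2 + 2)*sin(j)/(sin(j)^2 + cos(j) + 1)^2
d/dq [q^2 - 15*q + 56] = 2*q - 15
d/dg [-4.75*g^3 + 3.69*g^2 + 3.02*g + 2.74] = -14.25*g^2 + 7.38*g + 3.02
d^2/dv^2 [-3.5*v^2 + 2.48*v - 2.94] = -7.00000000000000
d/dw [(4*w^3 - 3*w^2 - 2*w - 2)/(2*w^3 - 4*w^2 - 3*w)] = (-10*w^4 - 16*w^3 + 13*w^2 - 16*w - 6)/(w^2*(4*w^4 - 16*w^3 + 4*w^2 + 24*w + 9))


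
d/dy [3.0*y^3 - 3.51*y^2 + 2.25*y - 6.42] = 9.0*y^2 - 7.02*y + 2.25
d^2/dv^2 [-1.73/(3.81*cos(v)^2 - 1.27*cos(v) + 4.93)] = (100.451412*(1 - cos(v)^2)^2 - 25.112853*cos(v)^3 - 76.9644130000001*cos(v)^2 + 61.057409*cos(v) - 41.041828)/(3.81*cos(v)^2 - 1.27*cos(v) + 4.93)^3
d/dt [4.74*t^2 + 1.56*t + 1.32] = 9.48*t + 1.56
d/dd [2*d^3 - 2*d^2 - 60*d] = 6*d^2 - 4*d - 60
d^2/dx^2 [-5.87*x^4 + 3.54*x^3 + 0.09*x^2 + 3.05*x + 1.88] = -70.44*x^2 + 21.24*x + 0.18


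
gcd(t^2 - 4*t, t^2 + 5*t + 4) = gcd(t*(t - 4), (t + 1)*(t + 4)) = 1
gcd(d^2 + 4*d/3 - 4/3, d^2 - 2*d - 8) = d + 2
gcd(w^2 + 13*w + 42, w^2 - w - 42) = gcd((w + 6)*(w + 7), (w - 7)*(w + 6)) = w + 6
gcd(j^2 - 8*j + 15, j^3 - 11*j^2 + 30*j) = j - 5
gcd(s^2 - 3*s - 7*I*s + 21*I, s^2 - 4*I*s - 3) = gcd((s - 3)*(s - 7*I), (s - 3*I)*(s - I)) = 1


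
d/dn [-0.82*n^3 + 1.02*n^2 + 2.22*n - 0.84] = -2.46*n^2 + 2.04*n + 2.22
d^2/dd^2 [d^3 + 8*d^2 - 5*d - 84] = 6*d + 16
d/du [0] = 0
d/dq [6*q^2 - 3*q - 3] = 12*q - 3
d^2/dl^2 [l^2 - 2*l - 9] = 2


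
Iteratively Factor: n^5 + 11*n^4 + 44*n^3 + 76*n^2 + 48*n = (n + 4)*(n^4 + 7*n^3 + 16*n^2 + 12*n) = n*(n + 4)*(n^3 + 7*n^2 + 16*n + 12) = n*(n + 2)*(n + 4)*(n^2 + 5*n + 6) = n*(n + 2)*(n + 3)*(n + 4)*(n + 2)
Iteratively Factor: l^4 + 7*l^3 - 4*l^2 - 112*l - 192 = (l + 3)*(l^3 + 4*l^2 - 16*l - 64) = (l - 4)*(l + 3)*(l^2 + 8*l + 16) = (l - 4)*(l + 3)*(l + 4)*(l + 4)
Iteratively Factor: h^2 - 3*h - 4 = (h + 1)*(h - 4)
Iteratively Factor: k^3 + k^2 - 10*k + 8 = (k - 2)*(k^2 + 3*k - 4) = (k - 2)*(k + 4)*(k - 1)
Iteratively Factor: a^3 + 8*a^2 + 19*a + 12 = (a + 1)*(a^2 + 7*a + 12) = (a + 1)*(a + 3)*(a + 4)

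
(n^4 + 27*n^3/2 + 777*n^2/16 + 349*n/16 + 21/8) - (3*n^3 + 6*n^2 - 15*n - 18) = n^4 + 21*n^3/2 + 681*n^2/16 + 589*n/16 + 165/8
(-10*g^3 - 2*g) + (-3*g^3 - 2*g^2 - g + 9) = -13*g^3 - 2*g^2 - 3*g + 9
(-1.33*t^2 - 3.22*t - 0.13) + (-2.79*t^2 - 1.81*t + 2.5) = -4.12*t^2 - 5.03*t + 2.37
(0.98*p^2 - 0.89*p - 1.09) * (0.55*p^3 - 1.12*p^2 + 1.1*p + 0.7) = 0.539*p^5 - 1.5871*p^4 + 1.4753*p^3 + 0.9278*p^2 - 1.822*p - 0.763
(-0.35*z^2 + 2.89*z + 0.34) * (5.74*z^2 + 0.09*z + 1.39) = -2.009*z^4 + 16.5571*z^3 + 1.7252*z^2 + 4.0477*z + 0.4726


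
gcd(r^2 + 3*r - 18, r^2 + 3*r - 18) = r^2 + 3*r - 18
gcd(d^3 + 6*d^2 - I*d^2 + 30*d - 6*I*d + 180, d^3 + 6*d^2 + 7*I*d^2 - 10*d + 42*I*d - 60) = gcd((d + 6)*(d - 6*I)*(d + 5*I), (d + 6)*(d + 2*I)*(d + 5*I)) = d^2 + d*(6 + 5*I) + 30*I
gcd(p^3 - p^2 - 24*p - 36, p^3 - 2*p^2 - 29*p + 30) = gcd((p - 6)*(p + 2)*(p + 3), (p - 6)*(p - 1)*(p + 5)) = p - 6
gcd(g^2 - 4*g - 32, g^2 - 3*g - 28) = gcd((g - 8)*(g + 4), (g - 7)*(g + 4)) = g + 4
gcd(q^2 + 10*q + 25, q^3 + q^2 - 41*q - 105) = q + 5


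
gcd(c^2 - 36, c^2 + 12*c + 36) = c + 6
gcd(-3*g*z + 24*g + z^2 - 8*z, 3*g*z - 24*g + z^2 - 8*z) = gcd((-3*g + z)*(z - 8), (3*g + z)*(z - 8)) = z - 8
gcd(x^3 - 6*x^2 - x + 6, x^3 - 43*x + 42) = x^2 - 7*x + 6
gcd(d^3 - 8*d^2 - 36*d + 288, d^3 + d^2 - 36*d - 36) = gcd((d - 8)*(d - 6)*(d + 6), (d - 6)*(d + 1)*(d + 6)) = d^2 - 36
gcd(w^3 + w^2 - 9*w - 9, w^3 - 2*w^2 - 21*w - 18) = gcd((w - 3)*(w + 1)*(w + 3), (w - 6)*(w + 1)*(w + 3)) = w^2 + 4*w + 3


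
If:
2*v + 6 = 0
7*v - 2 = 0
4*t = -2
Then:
No Solution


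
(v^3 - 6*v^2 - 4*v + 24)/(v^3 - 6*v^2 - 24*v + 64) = (v^2 - 4*v - 12)/(v^2 - 4*v - 32)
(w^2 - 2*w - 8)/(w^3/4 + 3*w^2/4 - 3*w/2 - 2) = 4*(w^2 - 2*w - 8)/(w^3 + 3*w^2 - 6*w - 8)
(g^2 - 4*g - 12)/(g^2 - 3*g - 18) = (g + 2)/(g + 3)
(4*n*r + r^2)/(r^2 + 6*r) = (4*n + r)/(r + 6)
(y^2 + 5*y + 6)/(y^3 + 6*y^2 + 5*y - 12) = (y + 2)/(y^2 + 3*y - 4)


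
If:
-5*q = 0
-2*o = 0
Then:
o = 0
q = 0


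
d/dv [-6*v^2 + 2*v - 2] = 2 - 12*v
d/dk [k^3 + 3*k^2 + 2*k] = 3*k^2 + 6*k + 2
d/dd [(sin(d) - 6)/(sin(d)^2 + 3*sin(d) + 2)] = (12*sin(d) + cos(d)^2 + 19)*cos(d)/(sin(d)^2 + 3*sin(d) + 2)^2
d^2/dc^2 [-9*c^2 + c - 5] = -18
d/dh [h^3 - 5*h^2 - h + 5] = 3*h^2 - 10*h - 1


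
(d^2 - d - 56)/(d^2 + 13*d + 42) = (d - 8)/(d + 6)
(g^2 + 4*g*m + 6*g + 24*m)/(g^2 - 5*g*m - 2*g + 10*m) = (g^2 + 4*g*m + 6*g + 24*m)/(g^2 - 5*g*m - 2*g + 10*m)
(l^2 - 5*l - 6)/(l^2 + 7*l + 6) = (l - 6)/(l + 6)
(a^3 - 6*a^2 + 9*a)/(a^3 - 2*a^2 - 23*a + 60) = a*(a - 3)/(a^2 + a - 20)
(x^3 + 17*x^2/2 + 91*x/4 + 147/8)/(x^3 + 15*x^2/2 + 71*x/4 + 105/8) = (2*x + 7)/(2*x + 5)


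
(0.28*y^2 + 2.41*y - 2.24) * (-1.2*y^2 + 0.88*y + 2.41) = -0.336*y^4 - 2.6456*y^3 + 5.4836*y^2 + 3.8369*y - 5.3984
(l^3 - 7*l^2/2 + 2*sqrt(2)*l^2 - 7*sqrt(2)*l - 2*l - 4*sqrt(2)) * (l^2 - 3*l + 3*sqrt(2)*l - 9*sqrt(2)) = l^5 - 13*l^4/2 + 5*sqrt(2)*l^4 - 65*sqrt(2)*l^3/2 + 41*l^3/2 - 72*l^2 + 85*sqrt(2)*l^2/2 + 30*sqrt(2)*l + 102*l + 72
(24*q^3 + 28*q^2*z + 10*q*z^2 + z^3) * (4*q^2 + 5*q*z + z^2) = 96*q^5 + 232*q^4*z + 204*q^3*z^2 + 82*q^2*z^3 + 15*q*z^4 + z^5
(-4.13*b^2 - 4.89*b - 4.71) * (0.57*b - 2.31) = -2.3541*b^3 + 6.753*b^2 + 8.6112*b + 10.8801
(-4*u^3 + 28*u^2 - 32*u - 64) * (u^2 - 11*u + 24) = -4*u^5 + 72*u^4 - 436*u^3 + 960*u^2 - 64*u - 1536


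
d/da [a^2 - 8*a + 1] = 2*a - 8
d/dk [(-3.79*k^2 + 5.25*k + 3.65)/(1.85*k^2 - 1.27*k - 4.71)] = (-4.8992*k^2 + 22.1968*k - 20.092)/(3.4225*k^4 - 4.699*k^3 - 15.8141*k^2 + 11.9634*k + 22.1841)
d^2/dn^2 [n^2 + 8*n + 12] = 2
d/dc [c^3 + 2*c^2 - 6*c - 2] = 3*c^2 + 4*c - 6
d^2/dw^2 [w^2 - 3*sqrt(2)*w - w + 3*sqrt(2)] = 2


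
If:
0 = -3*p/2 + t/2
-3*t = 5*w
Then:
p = -5*w/9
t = -5*w/3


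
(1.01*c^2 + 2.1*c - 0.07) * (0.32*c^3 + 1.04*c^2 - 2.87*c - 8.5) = 0.3232*c^5 + 1.7224*c^4 - 0.7371*c^3 - 14.6848*c^2 - 17.6491*c + 0.595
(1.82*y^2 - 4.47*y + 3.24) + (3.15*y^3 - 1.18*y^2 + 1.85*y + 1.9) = 3.15*y^3 + 0.64*y^2 - 2.62*y + 5.14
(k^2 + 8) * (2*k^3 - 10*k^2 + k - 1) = 2*k^5 - 10*k^4 + 17*k^3 - 81*k^2 + 8*k - 8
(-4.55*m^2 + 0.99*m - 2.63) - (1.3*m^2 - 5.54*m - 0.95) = -5.85*m^2 + 6.53*m - 1.68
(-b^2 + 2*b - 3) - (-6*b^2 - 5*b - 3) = 5*b^2 + 7*b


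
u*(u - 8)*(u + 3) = u^3 - 5*u^2 - 24*u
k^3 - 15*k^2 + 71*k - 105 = (k - 7)*(k - 5)*(k - 3)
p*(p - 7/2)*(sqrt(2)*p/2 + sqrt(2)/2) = sqrt(2)*p^3/2 - 5*sqrt(2)*p^2/4 - 7*sqrt(2)*p/4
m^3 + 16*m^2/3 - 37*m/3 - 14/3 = (m - 2)*(m + 1/3)*(m + 7)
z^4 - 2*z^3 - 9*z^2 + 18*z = z*(z - 3)*(z - 2)*(z + 3)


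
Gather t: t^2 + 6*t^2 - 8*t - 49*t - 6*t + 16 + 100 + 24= 7*t^2 - 63*t + 140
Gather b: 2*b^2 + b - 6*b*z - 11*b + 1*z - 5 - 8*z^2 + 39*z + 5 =2*b^2 + b*(-6*z - 10) - 8*z^2 + 40*z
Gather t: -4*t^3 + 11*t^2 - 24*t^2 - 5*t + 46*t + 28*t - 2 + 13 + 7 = -4*t^3 - 13*t^2 + 69*t + 18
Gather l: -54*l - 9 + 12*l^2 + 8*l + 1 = 12*l^2 - 46*l - 8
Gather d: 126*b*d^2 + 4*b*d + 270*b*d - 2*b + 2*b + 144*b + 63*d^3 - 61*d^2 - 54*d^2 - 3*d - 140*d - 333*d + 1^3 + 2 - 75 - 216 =144*b + 63*d^3 + d^2*(126*b - 115) + d*(274*b - 476) - 288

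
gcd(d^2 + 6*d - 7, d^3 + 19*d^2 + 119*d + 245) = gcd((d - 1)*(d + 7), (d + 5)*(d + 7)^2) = d + 7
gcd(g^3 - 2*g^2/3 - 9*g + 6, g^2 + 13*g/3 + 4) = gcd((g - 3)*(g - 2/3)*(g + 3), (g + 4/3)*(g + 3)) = g + 3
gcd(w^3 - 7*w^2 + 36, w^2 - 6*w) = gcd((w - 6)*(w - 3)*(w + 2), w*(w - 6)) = w - 6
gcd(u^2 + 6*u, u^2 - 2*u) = u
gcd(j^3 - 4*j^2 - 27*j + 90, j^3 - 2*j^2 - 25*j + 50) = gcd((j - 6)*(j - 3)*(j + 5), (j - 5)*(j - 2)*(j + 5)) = j + 5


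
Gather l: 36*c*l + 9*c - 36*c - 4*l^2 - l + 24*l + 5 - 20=-27*c - 4*l^2 + l*(36*c + 23) - 15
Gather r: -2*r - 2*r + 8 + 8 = 16 - 4*r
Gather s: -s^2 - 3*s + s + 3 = -s^2 - 2*s + 3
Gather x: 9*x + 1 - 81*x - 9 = -72*x - 8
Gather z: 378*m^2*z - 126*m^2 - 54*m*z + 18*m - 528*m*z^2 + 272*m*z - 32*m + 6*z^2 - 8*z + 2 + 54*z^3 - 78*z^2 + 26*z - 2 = -126*m^2 - 14*m + 54*z^3 + z^2*(-528*m - 72) + z*(378*m^2 + 218*m + 18)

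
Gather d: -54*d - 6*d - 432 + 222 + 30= -60*d - 180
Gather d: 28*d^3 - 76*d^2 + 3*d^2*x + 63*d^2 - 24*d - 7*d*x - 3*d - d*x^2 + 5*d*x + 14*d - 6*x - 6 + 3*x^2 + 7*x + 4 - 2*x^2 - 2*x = 28*d^3 + d^2*(3*x - 13) + d*(-x^2 - 2*x - 13) + x^2 - x - 2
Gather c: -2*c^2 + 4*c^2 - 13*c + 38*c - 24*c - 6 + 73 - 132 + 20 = 2*c^2 + c - 45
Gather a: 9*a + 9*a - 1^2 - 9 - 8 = 18*a - 18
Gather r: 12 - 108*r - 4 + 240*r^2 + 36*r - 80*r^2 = 160*r^2 - 72*r + 8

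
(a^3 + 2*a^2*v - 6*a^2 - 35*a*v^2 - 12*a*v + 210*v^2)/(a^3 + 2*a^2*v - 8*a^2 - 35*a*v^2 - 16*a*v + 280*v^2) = (a - 6)/(a - 8)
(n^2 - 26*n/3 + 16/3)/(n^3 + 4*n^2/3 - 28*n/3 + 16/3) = (n - 8)/(n^2 + 2*n - 8)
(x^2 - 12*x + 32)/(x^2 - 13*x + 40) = (x - 4)/(x - 5)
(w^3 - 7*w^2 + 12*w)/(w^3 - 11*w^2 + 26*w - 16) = w*(w^2 - 7*w + 12)/(w^3 - 11*w^2 + 26*w - 16)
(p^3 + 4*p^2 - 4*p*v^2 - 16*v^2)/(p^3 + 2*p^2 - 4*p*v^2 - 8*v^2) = (p + 4)/(p + 2)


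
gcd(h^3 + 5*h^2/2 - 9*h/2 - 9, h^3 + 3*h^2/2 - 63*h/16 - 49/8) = h - 2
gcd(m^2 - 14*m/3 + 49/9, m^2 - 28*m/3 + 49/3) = m - 7/3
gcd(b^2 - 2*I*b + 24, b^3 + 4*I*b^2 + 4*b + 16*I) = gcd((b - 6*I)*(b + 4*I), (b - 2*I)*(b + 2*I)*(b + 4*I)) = b + 4*I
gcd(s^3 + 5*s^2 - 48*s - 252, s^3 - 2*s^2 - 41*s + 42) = s^2 - s - 42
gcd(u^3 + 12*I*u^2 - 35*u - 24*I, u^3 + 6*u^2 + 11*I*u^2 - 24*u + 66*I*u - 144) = u^2 + 11*I*u - 24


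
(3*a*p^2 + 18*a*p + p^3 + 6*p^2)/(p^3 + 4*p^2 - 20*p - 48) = p*(3*a + p)/(p^2 - 2*p - 8)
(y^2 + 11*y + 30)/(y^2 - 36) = (y + 5)/(y - 6)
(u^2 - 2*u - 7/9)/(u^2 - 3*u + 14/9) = (3*u + 1)/(3*u - 2)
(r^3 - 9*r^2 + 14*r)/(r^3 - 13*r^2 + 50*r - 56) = r/(r - 4)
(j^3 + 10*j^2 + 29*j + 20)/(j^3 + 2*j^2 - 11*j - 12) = (j + 5)/(j - 3)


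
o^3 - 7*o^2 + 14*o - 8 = (o - 4)*(o - 2)*(o - 1)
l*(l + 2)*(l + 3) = l^3 + 5*l^2 + 6*l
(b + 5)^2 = b^2 + 10*b + 25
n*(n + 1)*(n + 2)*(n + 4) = n^4 + 7*n^3 + 14*n^2 + 8*n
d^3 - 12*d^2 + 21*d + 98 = (d - 7)^2*(d + 2)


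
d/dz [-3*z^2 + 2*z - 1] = 2 - 6*z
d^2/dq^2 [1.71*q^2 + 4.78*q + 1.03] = 3.42000000000000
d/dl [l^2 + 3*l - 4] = 2*l + 3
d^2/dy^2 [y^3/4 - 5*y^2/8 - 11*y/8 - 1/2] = 3*y/2 - 5/4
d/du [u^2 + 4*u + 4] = 2*u + 4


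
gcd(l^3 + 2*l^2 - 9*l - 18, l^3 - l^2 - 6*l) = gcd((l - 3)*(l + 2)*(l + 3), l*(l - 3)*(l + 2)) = l^2 - l - 6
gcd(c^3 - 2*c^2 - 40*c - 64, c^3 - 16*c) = c + 4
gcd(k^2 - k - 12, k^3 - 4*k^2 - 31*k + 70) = 1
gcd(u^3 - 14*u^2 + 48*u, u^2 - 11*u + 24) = u - 8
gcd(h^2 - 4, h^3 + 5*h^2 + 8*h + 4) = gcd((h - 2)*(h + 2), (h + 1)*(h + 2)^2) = h + 2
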